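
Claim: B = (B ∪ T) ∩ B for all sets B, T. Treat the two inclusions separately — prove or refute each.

(⊆) Let x ∈ B. Then either x ∈ B and x ∉ T; or x ∈ B ∩ T. In each case x ∈ (B ∪ T) ∩ B, so B ⊆ (B ∪ T) ∩ B.

(⊇) Let x ∈ (B ∪ T) ∩ B. Then either x ∈ B and x ∉ T; or x ∈ B ∩ T. In each case x ∈ B, so (B ∪ T) ∩ B ⊆ B.

Both inclusions hold.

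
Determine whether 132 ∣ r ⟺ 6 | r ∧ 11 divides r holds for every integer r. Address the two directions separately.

(→) If 132 ∣ r, write r = 132q. Since 132 = 22·6, r = 6·(22q), so 6 ∣ r; and since 132 = 12·11, r = 11·(12q), so 11 ∣ r.

(←) This fails: take r = 66. Both 6 ∣ 66 and 11 ∣ 66, yet 66 is not a multiple of 132 (since 66 = 0·132 + 66), so 132 ∤ 66.

(⇒) holds; (⇐) fails.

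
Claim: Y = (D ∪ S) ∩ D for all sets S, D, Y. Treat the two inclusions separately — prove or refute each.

(⟹) This inclusion fails. Take S = ∅, D = ∅, Y = {1}; then 1 ∈ Y but 1 ∉ (D ∪ S) ∩ D.

(⟸) This inclusion fails. Take S = ∅, D = {1}, Y = ∅; then 1 ∈ (D ∪ S) ∩ D but 1 ∉ Y.

Neither inclusion holds.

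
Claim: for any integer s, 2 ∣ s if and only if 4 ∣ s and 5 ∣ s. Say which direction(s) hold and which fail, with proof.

Only the reverse direction holds.

(⇒) This fails: take s = 2. Certainly 2 ∣ 2, but 4 ∤ 2.

(⇐) Suppose 4 ∣ s and 5 ∣ s. Any common multiple of 4 and 5 is a multiple of their lcm; here gcd(4, 5) = 1, so lcm(4, 5) = 4·5 = 20, so 20 ∣ s. Since 2 ∣ 20, it follows that 2 ∣ s.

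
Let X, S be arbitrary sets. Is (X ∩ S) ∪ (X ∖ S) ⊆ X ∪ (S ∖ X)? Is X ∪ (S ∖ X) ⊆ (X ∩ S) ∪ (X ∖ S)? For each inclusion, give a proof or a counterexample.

Only the forward inclusion holds.

Forward inclusion. Let x ∈ (X ∩ S) ∪ (X ∖ S). Then either x ∈ X and x ∉ S; or x ∈ X ∩ S. In each case x ∈ X ∪ (S ∖ X), so (X ∩ S) ∪ (X ∖ S) ⊆ X ∪ (S ∖ X).

Reverse inclusion. This inclusion fails. Take X = ∅, S = {1}; then 1 ∈ X ∪ (S ∖ X) but 1 ∉ (X ∩ S) ∪ (X ∖ S).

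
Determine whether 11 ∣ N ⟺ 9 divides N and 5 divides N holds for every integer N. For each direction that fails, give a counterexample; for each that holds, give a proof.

Forward direction. This fails: take N = 11. Certainly 11 ∣ 11, but 9 ∤ 11.

Converse. This fails: take N = 45. Both 9 ∣ 45 and 5 ∣ 45, yet 45 is not a multiple of 11 (since 45 = 4·11 + 1), so 11 ∤ 45.

(⇒) fails and (⇐) fails.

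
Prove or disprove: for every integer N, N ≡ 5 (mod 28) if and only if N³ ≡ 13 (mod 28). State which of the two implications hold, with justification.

Converse. This fails: take N = 13. Then 13³ = 2197 ≡ 13 (mod 28), yet 13 ≡ 13 (mod 28), not 5.

Forward direction. Suppose N ≡ 5 (mod 28). Write N = 28j + 5. Then (28j + 5)³ = 21952j³ + 11760j² + 2100j + 125 = 28(784j³ + 420j² + 75j + 4) + 13, so N³ ≡ 13 (mod 28).

Only the forward direction holds.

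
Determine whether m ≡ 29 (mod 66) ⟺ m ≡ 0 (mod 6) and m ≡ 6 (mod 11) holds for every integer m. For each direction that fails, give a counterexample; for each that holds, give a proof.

Forward direction. This fails: m = 29 gives 29 ≡ 29 (mod 66) but 29 ≡ 5 (mod 6), so the conjunction on the right does not hold.

Converse. This fails: m = 6 satisfies both congruences on the right (6 ≡ 0 mod 6 and 6 ≡ 6 mod 11) yet 6 ≡ 6 (mod 66), not 29.

Neither implication holds.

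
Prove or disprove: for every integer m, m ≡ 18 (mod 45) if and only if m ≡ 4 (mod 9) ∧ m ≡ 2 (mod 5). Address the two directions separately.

Forward direction. This fails: m = 18 gives 18 ≡ 18 (mod 45) but 18 ≡ 0 (mod 9), so the conjunction on the right does not hold.

Converse. This fails: m = 22 satisfies both congruences on the right (22 ≡ 4 mod 9 and 22 ≡ 2 mod 5) yet 22 ≡ 22 (mod 45), not 18.

Neither direction holds.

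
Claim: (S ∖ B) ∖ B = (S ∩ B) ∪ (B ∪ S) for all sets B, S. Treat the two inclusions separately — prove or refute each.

(⊆) Let x ∈ (S ∖ B) ∖ B. Then x ∈ S and x ∉ B, from which x ∈ (S ∩ B) ∪ (B ∪ S).

(⊇) This inclusion fails. Take B = {1}, S = ∅; then 1 ∈ (S ∩ B) ∪ (B ∪ S) but 1 ∉ (S ∖ B) ∖ B.

The sets are not equal: only the forward inclusion holds.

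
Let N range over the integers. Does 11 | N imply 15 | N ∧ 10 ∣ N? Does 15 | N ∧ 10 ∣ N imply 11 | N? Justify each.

(⇒) This fails: take N = 11. Certainly 11 ∣ 11, but 15 ∤ 11.

(⇐) This fails: take N = 30. Both 15 ∣ 30 and 10 ∣ 30, yet 30 is not a multiple of 11 (since 30 = 2·11 + 8), so 11 ∤ 30.

(⇒) fails and (⇐) fails.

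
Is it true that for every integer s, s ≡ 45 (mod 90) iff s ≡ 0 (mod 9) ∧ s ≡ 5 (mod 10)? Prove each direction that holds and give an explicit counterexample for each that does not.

(⟸) If s ≡ 0 (mod 9) and s ≡ 5 (mod 10), then by the Chinese remainder theorem s ≡ 45 (mod 90). This is exactly s ≡ 45 (mod 90).

(⟹) Suppose s ≡ 45 (mod 90); write s = 90j + 45. Since 9 ∣ 90, reducing mod 9 gives s ≡ 45 ≡ 0 (mod 9); since 10 ∣ 90, reducing mod 10 gives s ≡ 45 ≡ 5 (mod 10).

Both directions hold; the statement is true.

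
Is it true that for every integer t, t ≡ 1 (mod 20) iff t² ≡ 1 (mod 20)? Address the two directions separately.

Only the forward implication holds.

[⇒] Suppose t ≡ 1 (mod 20). Write t = 20j + 1. Then (20j + 1)² = 400j² + 40j + 1 = 20(20j² + 2j) + 1, so t² ≡ 1 (mod 20).

[⇐] This fails: take t = 9. Then 9² = 81 ≡ 1 (mod 20), yet 9 ≡ 9 (mod 20), not 1.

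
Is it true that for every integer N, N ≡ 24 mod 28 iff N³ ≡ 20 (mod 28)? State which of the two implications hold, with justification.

Not equivalent: only (⇒) holds.

(←) This fails: take N = 6. Then 6³ = 216 ≡ 20 (mod 28), yet 6 ≡ 6 (mod 28), not 24.

(→) Suppose N ≡ 24 mod 28. Write N = 28j + 24. Then (28j + 24)³ = 21952j³ + 56448j² + 48384j + 13824 = 28(784j³ + 2016j² + 1728j + 493) + 20, so N³ ≡ 20 (mod 28).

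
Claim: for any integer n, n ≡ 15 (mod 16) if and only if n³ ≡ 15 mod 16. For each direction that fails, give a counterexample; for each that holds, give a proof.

(⇐) Suppose n³ ≡ 15 (mod 16). The only residue r in {0, …, 15} with r³ ≡ 15 (mod 16) is r = 15, so n ≡ 15 (mod 16).

(⇒) Suppose n ≡ 15 (mod 16). Write n = 16j + 15. Then (16j + 15)³ = 4096j³ + 11520j² + 10800j + 3375 = 16(256j³ + 720j² + 675j + 210) + 15, so n³ ≡ 15 (mod 16).

Both implications hold.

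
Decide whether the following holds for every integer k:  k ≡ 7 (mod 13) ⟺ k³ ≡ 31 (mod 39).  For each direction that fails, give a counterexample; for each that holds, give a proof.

Neither implication holds.

(⟹) This fails: take k = 20. Then 20 ≡ 7 (mod 13), but 20³ = 8000 ≡ 5 (mod 39), not 31.

(⟸) This fails: take k = 34. Then 34³ = 39304 ≡ 31 (mod 39), yet 34 ≡ 8 (mod 13), not 7.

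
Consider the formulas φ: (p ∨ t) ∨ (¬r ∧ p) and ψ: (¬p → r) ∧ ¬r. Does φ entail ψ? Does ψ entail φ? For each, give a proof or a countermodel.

(⇐) Assume the antecedent. If p is true, (p ∨ t) ∨ (¬r ∧ p) reduces to true regardless of the other variables. If p is false, the antecedent cannot hold. Either way (p ∨ t) ∨ (¬r ∧ p) holds.

(⇒) This fails. Under p = T, r = T, t = F, the left side is true but the right side is false.

Not equivalent: only (⇐) holds.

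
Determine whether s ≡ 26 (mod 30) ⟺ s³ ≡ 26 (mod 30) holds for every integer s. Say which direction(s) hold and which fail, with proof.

The biconditional holds.

(→) Suppose s ≡ 26 (mod 30). Write s = 30j + 26. Then (30j + 26)³ = 27000j³ + 70200j² + 60840j + 17576 = 30(900j³ + 2340j² + 2028j + 585) + 26, so s³ ≡ 26 (mod 30).

(←) Conversely, suppose s³ ≡ 26 (mod 30). The only residue r in {0, …, 29} with r³ ≡ 26 (mod 30) is r = 26, so s ≡ 26 (mod 30).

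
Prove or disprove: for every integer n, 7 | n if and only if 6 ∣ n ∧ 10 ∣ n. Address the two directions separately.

Neither implication holds.

[⇒] This fails: take n = 7. Certainly 7 ∣ 7, but 6 ∤ 7.

[⇐] This fails: take n = 30. Both 6 ∣ 30 and 10 ∣ 30, yet 30 is not a multiple of 7 (since 30 = 4·7 + 2), so 7 ∤ 30.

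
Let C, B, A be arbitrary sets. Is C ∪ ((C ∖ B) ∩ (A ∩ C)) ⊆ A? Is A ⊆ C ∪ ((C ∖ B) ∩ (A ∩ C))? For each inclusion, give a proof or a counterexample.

(⊆) fails and (⊇) fails.

(⟹) This inclusion fails. Take C = {1}, B = ∅, A = ∅; then 1 ∈ C ∪ ((C ∖ B) ∩ (A ∩ C)) but 1 ∉ A.

(⟸) This inclusion fails. Take C = ∅, B = ∅, A = {1}; then 1 ∈ A but 1 ∉ C ∪ ((C ∖ B) ∩ (A ∩ C)).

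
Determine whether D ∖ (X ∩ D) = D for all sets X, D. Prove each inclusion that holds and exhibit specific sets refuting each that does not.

The sets are not equal: only the forward inclusion holds.

(⊆) Let x ∈ D ∖ (X ∩ D). Then x ∈ D and x ∉ X, from which x ∈ D.

(⊇) This inclusion fails. Take X = {1}, D = {1}; then 1 ∈ D but 1 ∉ D ∖ (X ∩ D).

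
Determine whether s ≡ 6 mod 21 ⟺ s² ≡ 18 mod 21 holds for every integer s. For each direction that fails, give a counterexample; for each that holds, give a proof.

Neither implication holds.

Forward direction. This fails: take s = 6. Then 6 ≡ 6 (mod 21), but 6² = 36 ≡ 15 (mod 21), not 18.

Converse. This fails: take s = 9. Then 9² = 81 ≡ 18 (mod 21), yet 9 ≡ 9 (mod 21), not 6.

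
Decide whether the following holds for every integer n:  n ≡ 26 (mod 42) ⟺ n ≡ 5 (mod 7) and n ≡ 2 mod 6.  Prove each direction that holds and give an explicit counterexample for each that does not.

Both directions hold; the statement is true.

[⇒] Suppose n ≡ 26 (mod 42); write n = 42j + 26. Since 7 ∣ 42, reducing mod 7 gives n ≡ 26 ≡ 5 (mod 7); since 6 ∣ 42, reducing mod 6 gives n ≡ 26 ≡ 2 (mod 6).

[⇐] Conversely, if n ≡ 5 (mod 7) and n ≡ 2 (mod 6), then by the Chinese remainder theorem n ≡ 26 (mod 42). This is exactly n ≡ 26 (mod 42).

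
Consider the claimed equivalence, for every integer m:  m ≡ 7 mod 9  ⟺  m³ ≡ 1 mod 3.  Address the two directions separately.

Not equivalent: only (⇒) holds.

[⇐] This fails: take m = 1. Then 1³ = 1 ≡ 1 (mod 3), yet 1 ≡ 1 (mod 9), not 7.

[⇒] Suppose m ≡ 7 (mod 9). Then m³ ≡ 7³ = 343 (mod 9), and since 3 ∣ 9, also m³ ≡ 1 (mod 3).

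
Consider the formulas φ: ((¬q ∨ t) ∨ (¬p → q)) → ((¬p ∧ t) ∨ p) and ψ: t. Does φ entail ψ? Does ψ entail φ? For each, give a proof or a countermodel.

(⇐) Assume the antecedent. If q is true, the antecedent forces (q = T, p = F, t = T) or (q = T, p = T, t = T), and the consequent holds there. If q is false, the antecedent forces (q = F, p = F, t = T) or (q = F, p = T, t = T), and the consequent holds there. Either way the consequent holds.

(⇒) This fails. Under q = F, p = T, t = F, the left side is true but the right side is false.

(⇒) fails; (⇐) holds.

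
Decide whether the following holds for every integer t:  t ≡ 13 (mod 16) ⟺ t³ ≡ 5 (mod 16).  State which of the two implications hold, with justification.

(⇒) Suppose t ≡ 13 (mod 16). Write t = 16j + 13. Then (16j + 13)³ = 4096j³ + 9984j² + 8112j + 2197 = 16(256j³ + 624j² + 507j + 137) + 5, so t³ ≡ 5 (mod 16).

(⇐) Conversely, suppose t³ ≡ 5 (mod 16). The only residue r in {0, …, 15} with r³ ≡ 5 (mod 16) is r = 13, so t ≡ 13 (mod 16).

Both implications hold.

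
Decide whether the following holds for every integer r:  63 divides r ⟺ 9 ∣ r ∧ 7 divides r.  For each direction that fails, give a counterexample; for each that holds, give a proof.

Equivalent; both directions hold.

(⇒) If 63 ∣ r, write r = 63q. Since 63 = 7·9, r = 9·(7q), so 9 ∣ r; and since 63 = 9·7, r = 7·(9q), so 7 ∣ r.

(⇐) Suppose 9 ∣ r and 7 ∣ r. Any common multiple of 9 and 7 is a multiple of their lcm; here gcd(9, 7) = 1, so lcm(9, 7) = 9·7 = 63, so 63 ∣ r.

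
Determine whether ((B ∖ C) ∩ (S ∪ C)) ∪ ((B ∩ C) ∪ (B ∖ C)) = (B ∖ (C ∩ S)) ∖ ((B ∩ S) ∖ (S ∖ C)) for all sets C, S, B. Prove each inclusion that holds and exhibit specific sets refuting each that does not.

The sets are not equal: only the reverse inclusion holds.

(⊆) This inclusion fails. Take C = {1}, S = {1}, B = {1}; then 1 ∈ ((B ∖ C) ∩ (S ∪ C)) ∪ ((B ∩ C) ∪ (B ∖ C)) but 1 ∉ (B ∖ (C ∩ S)) ∖ ((B ∩ S) ∖ (S ∖ C)).

(⊇) Let x ∈ (B ∖ (C ∩ S)) ∖ ((B ∩ S) ∖ (S ∖ C)). Then either x ∈ B and x ∉ C, S; or x ∈ C ∩ B and x ∉ S; or x ∈ S ∩ B and x ∉ C. In each case x ∈ ((B ∖ C) ∩ (S ∪ C)) ∪ ((B ∩ C) ∪ (B ∖ C)), so (B ∖ (C ∩ S)) ∖ ((B ∩ S) ∖ (S ∖ C)) ⊆ ((B ∖ C) ∩ (S ∪ C)) ∪ ((B ∩ C) ∪ (B ∖ C)).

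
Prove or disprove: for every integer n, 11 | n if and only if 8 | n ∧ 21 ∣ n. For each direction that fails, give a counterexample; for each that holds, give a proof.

Neither implication holds.

[⇒] This fails: take n = 11. Certainly 11 ∣ 11, but 8 ∤ 11.

[⇐] This fails: take n = 168. Both 8 ∣ 168 and 21 ∣ 168, yet 168 is not a multiple of 11 (since 168 = 15·11 + 3), so 11 ∤ 168.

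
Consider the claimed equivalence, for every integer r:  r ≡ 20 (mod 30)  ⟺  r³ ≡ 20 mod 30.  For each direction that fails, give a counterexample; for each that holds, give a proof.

(→) Suppose r ≡ 20 (mod 30). Write r = 30j + 20. Then (30j + 20)³ = 27000j³ + 54000j² + 36000j + 8000 = 30(900j³ + 1800j² + 1200j + 266) + 20, so r³ ≡ 20 (mod 30).

(←) Conversely, suppose r³ ≡ 20 (mod 30). The only residue r in {0, …, 29} with r³ ≡ 20 (mod 30) is r = 20, so r ≡ 20 (mod 30).

Both directions hold.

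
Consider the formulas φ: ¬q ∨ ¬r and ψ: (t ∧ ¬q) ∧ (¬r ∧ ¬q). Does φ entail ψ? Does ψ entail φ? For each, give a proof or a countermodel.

(⇐) Assume the antecedent. If q is true, the antecedent cannot hold. If q is false, ¬q ∨ ¬r reduces to true regardless of the other variables. Either way ¬q ∨ ¬r holds.

(⇒) This fails. Under q = F, r = F, t = F, the left side is true but the right side is false.

Only the reverse direction holds.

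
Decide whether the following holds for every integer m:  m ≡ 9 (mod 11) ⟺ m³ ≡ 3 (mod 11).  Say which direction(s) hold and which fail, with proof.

(⇐) For the converse, argue contrapositively. If m ≢ 9 (mod 11), then m is congruent to one of 0, 1, 2, 3, 4, 5, 6, 7, 8, 10 modulo 11, and these give m³ ≡ 0, 1, 8, 5, 9, 4, 7, 2, 6, 10 respectively — never 3.

(⇒) Suppose m ≡ 9 (mod 11). Write m = 11j + 9. Then (11j + 9)³ = 1331j³ + 3267j² + 2673j + 729 = 11(121j³ + 297j² + 243j + 66) + 3, so m³ ≡ 3 (mod 11).

Both directions hold.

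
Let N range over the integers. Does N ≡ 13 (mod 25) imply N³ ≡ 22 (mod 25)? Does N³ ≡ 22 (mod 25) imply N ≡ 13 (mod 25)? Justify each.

[⇒] Suppose N ≡ 13 (mod 25). Write N = 25j + 13. Then (25j + 13)³ = 15625j³ + 24375j² + 12675j + 2197 = 25(625j³ + 975j² + 507j + 87) + 22, so N³ ≡ 22 (mod 25).

[⇐] Conversely, suppose N³ ≡ 22 (mod 25). The only residue r in {0, …, 24} with r³ ≡ 22 (mod 25) is r = 13, so N ≡ 13 (mod 25).

The biconditional holds.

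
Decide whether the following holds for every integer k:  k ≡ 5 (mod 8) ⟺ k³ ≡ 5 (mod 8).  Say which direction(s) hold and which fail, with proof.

(←) Suppose k³ ≡ 5 (mod 8). The only residue r in {0, …, 7} with r³ ≡ 5 (mod 8) is r = 5, so k ≡ 5 (mod 8).

(→) Suppose k ≡ 5 (mod 8). Write k = 8j + 5. Then (8j + 5)³ = 512j³ + 960j² + 600j + 125 = 8(64j³ + 120j² + 75j + 15) + 5, so k³ ≡ 5 (mod 8).

Both implications hold.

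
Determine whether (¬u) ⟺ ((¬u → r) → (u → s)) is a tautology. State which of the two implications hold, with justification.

[⇒] Assume the antecedent. If u is true, the antecedent cannot hold. If u is false, (¬u → r) → (u → s) reduces to true regardless of the other variables. Either way (¬u → r) → (u → s) holds.

[⇐] This fails. Under u = T, s = T, r = F, the left side is false but the right side is true.

Not equivalent: only (⇒) holds.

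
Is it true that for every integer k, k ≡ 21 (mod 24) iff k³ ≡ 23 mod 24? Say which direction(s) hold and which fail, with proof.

Forward direction. This fails: take k = 21. Then 21 ≡ 21 (mod 24), but 21³ = 9261 ≡ 21 (mod 24), not 23.

Converse. This fails: take k = 23. Then 23³ = 12167 ≡ 23 (mod 24), yet 23 ≡ 23 (mod 24), not 21.

Neither implication holds.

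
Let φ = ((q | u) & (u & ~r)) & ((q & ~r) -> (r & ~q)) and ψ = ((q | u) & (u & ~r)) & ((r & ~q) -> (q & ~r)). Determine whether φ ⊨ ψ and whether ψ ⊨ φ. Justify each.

The forward direction holds; the converse fails.

(⟹) Assume the antecedent. If q is true, the antecedent cannot hold. If q is false, the antecedent forces (q = F, r = F, u = T), and the consequent holds there. Either way the consequent holds.

(⟸) This fails. Under q = T, r = F, u = T, the left side is false but the right side is true.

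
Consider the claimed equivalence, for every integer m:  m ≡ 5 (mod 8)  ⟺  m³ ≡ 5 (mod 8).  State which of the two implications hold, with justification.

Both implications hold.

(←) Suppose m³ ≡ 5 (mod 8). The only residue r in {0, …, 7} with r³ ≡ 5 (mod 8) is r = 5, so m ≡ 5 (mod 8).

(→) Suppose m ≡ 5 (mod 8). Write m = 8j + 5. Then (8j + 5)³ = 512j³ + 960j² + 600j + 125 = 8(64j³ + 120j² + 75j + 15) + 5, so m³ ≡ 5 (mod 8).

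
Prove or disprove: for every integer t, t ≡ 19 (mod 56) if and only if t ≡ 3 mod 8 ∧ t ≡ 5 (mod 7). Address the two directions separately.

Both implications hold.

Forward direction. Suppose t ≡ 19 (mod 56); write t = 56j + 19. Since 8 ∣ 56, reducing mod 8 gives t ≡ 19 ≡ 3 (mod 8); since 7 ∣ 56, reducing mod 7 gives t ≡ 19 ≡ 5 (mod 7).

Converse. If t ≡ 3 (mod 8) and t ≡ 5 (mod 7), then by the Chinese remainder theorem t ≡ 19 (mod 56). This is exactly t ≡ 19 (mod 56).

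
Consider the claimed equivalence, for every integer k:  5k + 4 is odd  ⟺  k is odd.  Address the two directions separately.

(→) Suppose 5k + 4 is odd. Since 5 is odd, 5k and k have the same parity, so 5k + 4 ≡ k + 4 (mod 2). As 4 is even, 5k + 4 is odd exactly when k is odd. Thus k is odd.

(←) Conversely, suppose k is odd; write k = 2j + 1. Then 5k + 4 = 5·(2j + 1) + 4 = 2·5j + 9, which is odd.

Both directions hold; the statement is true.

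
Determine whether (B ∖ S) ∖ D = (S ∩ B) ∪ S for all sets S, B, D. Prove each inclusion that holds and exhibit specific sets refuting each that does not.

Neither inclusion holds.

(⊆) This inclusion fails. Take S = ∅, B = {1}, D = ∅; then 1 ∈ (B ∖ S) ∖ D but 1 ∉ (S ∩ B) ∪ S.

(⊇) This inclusion fails. Take S = {1}, B = ∅, D = ∅; then 1 ∈ (S ∩ B) ∪ S but 1 ∉ (B ∖ S) ∖ D.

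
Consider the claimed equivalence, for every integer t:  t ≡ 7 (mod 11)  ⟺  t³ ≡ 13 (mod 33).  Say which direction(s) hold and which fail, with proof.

Forward direction. This fails: take t = 18. Then 18 ≡ 7 (mod 11), but 18³ = 5832 ≡ 24 (mod 33), not 13.

Converse. The residues r modulo 33 with r³ ≡ 13 (mod 33) are exactly {7}, and each is ≡ 7 (mod 11).

The forward direction fails; the converse holds.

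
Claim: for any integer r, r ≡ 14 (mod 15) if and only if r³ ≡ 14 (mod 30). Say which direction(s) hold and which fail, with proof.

(⟹) This fails: take r = 29. Then 29 ≡ 14 (mod 15), but 29³ = 24389 ≡ 29 (mod 30), not 14.

(⟸) Conversely, the residues r modulo 30 with r³ ≡ 14 (mod 30) are exactly {14}, and each is ≡ 14 (mod 15).

(⇒) fails; (⇐) holds.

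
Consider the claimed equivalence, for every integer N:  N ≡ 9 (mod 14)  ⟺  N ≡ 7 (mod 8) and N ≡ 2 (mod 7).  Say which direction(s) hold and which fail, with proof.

(⟹) This fails: N = 9 gives 9 ≡ 9 (mod 14) but 9 ≡ 1 (mod 8), so the conjunction on the right does not hold.

(⟸) Conversely, if N ≡ 7 (mod 8) and N ≡ 2 (mod 7), then by the Chinese remainder theorem N ≡ 23 (mod 56). Since 23 ≡ 9 (mod 14) and 14 ∣ 56, we get N ≡ 9 (mod 14).

(⇒) fails; (⇐) holds.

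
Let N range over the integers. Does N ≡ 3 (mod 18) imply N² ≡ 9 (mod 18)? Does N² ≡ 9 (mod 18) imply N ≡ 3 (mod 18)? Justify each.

(⟹) Suppose N ≡ 3 (mod 18). Write N = 18j + 3. Then (18j + 3)² = 324j² + 108j + 9 = 18(18j² + 6j) + 9, so N² ≡ 9 (mod 18).

(⟸) This fails: take N = 9. Then 9² = 81 ≡ 9 (mod 18), yet 9 ≡ 9 (mod 18), not 3.

Only the forward direction holds.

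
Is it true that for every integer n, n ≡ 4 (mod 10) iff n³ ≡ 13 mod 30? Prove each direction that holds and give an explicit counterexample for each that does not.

[⇒] This fails: take n = 4. Then 4 ≡ 4 (mod 10), but 4³ = 64 ≡ 4 (mod 30), not 13.

[⇐] This fails: take n = 7. Then 7³ = 343 ≡ 13 (mod 30), yet 7 ≡ 7 (mod 10), not 4.

Neither direction holds.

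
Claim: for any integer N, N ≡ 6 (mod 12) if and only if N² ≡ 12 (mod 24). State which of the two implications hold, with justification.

The biconditional holds.

(→) Suppose N ≡ 6 (mod 12). Working modulo 24, N ∈ {6, 18}; for each such r, r² ≡ 12 (mod 24).

(←) Conversely, the residues r modulo 24 with r² ≡ 12 (mod 24) are exactly {6, 18}, and each is ≡ 6 (mod 12).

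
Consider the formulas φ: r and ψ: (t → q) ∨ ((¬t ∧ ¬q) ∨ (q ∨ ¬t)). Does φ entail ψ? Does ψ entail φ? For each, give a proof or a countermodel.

Neither direction holds.

Forward direction. This fails. Under q = F, r = T, t = T, the left side is true but the right side is false.

Converse. This fails. Under q = F, r = F, t = F, the left side is false but the right side is true.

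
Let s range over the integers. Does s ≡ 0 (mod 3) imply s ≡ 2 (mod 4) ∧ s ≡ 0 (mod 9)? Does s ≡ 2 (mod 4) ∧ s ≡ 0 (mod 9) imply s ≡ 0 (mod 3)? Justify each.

The forward direction fails; the converse holds.

[⇒] This fails: s = 0 gives 0 ≡ 0 (mod 3) but 0 ≡ 0 (mod 4), so the conjunction on the right does not hold.

[⇐] Conversely, if s ≡ 2 (mod 4) and s ≡ 0 (mod 9), then by the Chinese remainder theorem s ≡ 18 (mod 36). Since 18 ≡ 0 (mod 3) and 3 ∣ 36, we get s ≡ 0 (mod 3).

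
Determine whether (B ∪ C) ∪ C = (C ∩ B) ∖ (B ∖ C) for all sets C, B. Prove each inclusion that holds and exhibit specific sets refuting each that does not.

Forward inclusion. This inclusion fails. Take C = {1}, B = ∅; then 1 ∈ (B ∪ C) ∪ C but 1 ∉ (C ∩ B) ∖ (B ∖ C).

Reverse inclusion. Let x ∈ (C ∩ B) ∖ (B ∖ C). Then x ∈ C ∩ B, from which x ∈ (B ∪ C) ∪ C.

The sets are not equal: only the reverse inclusion holds.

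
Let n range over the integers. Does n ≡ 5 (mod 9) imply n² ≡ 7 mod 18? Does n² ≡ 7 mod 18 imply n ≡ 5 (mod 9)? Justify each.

Forward direction. This fails: take n = 14. Then 14 ≡ 5 (mod 9), but 14² = 196 ≡ 16 (mod 18), not 7.

Converse. This fails: take n = 13. Then 13² = 169 ≡ 7 (mod 18), yet 13 ≡ 4 (mod 9), not 5.

Both directions fail.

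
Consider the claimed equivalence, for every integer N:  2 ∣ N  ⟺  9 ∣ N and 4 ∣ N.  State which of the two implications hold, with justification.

The forward direction fails; the converse holds.

Converse. Suppose 9 ∣ N and 4 ∣ N. Any common multiple of 9 and 4 is a multiple of their lcm; here gcd(9, 4) = 1, so lcm(9, 4) = 9·4 = 36, so 36 ∣ N. Since 2 ∣ 36, it follows that 2 ∣ N.

Forward direction. This fails: take N = 2. Certainly 2 ∣ 2, but 9 ∤ 2.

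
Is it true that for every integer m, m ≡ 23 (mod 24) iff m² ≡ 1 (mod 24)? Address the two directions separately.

Only the forward direction holds.

(⇐) This fails: take m = 1. Then 1² = 1 ≡ 1 (mod 24), yet 1 ≡ 1 (mod 24), not 23.

(⇒) Suppose m ≡ 23 (mod 24). Write m = 24j + 23. Then (24j + 23)² = 576j² + 1104j + 529 = 24(24j² + 46j + 22) + 1, so m² ≡ 1 (mod 24).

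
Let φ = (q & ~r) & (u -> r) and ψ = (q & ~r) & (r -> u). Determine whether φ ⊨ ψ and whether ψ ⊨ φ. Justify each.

Only the forward implication holds.

(⟹) Assume the antecedent. If u is true, the antecedent cannot hold. If u is false, the antecedent forces (u = F, q = T, r = F), and (q & ~r) & (r -> u) holds there. Either way (q & ~r) & (r -> u) holds.

(⟸) This fails. Under u = T, q = T, r = F, the left side is false but the right side is true.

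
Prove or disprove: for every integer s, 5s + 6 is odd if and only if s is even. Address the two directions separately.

[⇒] This fails: s = 1 gives 5s + 6 = 11, which is odd, but 1 is odd, not even.

[⇐] This also fails: s = 2 is even, but 5s + 6 = 16 is even, not odd.

Both directions fail.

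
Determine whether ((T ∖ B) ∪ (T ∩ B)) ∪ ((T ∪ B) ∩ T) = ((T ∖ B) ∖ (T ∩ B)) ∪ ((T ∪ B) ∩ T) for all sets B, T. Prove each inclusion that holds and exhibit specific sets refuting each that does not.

Both inclusions hold.

(⟹) Let x ∈ ((T ∖ B) ∪ (T ∩ B)) ∪ ((T ∪ B) ∩ T). Then either x ∈ T and x ∉ B; or x ∈ B ∩ T. In each case x ∈ ((T ∖ B) ∖ (T ∩ B)) ∪ ((T ∪ B) ∩ T), so ((T ∖ B) ∪ (T ∩ B)) ∪ ((T ∪ B) ∩ T) ⊆ ((T ∖ B) ∖ (T ∩ B)) ∪ ((T ∪ B) ∩ T).

(⟸) Let x ∈ ((T ∖ B) ∖ (T ∩ B)) ∪ ((T ∪ B) ∩ T). Then either x ∈ T and x ∉ B; or x ∈ B ∩ T. In each case x ∈ ((T ∖ B) ∪ (T ∩ B)) ∪ ((T ∪ B) ∩ T), so ((T ∖ B) ∖ (T ∩ B)) ∪ ((T ∪ B) ∩ T) ⊆ ((T ∖ B) ∪ (T ∩ B)) ∪ ((T ∪ B) ∩ T).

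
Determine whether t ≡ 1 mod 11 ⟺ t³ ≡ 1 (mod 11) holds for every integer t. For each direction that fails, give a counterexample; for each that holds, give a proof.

Both implications hold.

(⟹) Suppose t ≡ 1 mod 11. Write t = 11j + 1. Then (11j + 1)³ = 1331j³ + 363j² + 33j + 1 = 11(121j³ + 33j² + 3j) + 1, so t³ ≡ 1 (mod 11).

(⟸) For the converse, argue contrapositively. If t ≢ 1 (mod 11), then t is congruent to one of 0, 2, 3, 4, 5, 6, 7, 8, 9, 10 modulo 11, and these give t³ ≡ 0, 8, 5, 9, 4, 7, 2, 6, 3, 10 respectively — never 1.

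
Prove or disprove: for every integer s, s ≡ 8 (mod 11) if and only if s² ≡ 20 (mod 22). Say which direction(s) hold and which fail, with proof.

(→) This fails: take s = 19. Then 19 ≡ 8 (mod 11), but 19² = 361 ≡ 9 (mod 22), not 20.

(←) This fails: take s = 14. Then 14² = 196 ≡ 20 (mod 22), yet 14 ≡ 3 (mod 11), not 8.

Both directions fail.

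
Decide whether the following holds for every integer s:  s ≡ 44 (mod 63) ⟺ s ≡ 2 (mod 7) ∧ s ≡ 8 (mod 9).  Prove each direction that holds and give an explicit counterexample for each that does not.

Both directions hold.

(⟸) If s ≡ 2 (mod 7) and s ≡ 8 (mod 9), then by the Chinese remainder theorem s ≡ 44 (mod 63). This is exactly s ≡ 44 (mod 63).

(⟹) Suppose s ≡ 44 (mod 63); write s = 63j + 44. Since 7 ∣ 63, reducing mod 7 gives s ≡ 44 ≡ 2 (mod 7); since 9 ∣ 63, reducing mod 9 gives s ≡ 44 ≡ 8 (mod 9).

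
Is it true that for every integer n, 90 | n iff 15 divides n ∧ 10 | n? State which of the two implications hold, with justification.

Not equivalent: only (⇒) holds.

Forward direction. If 90 ∣ n, write n = 90q. Since 90 = 6·15, n = 15·(6q), so 15 ∣ n; and since 90 = 9·10, n = 10·(9q), so 10 ∣ n.

Converse. This fails: take n = 30. Both 15 ∣ 30 and 10 ∣ 30, yet 30 is not a multiple of 90 (since 30 = 0·90 + 30), so 90 ∤ 30.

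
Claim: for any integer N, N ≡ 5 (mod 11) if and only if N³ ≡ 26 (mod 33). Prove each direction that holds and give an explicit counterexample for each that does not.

The forward direction fails; the converse holds.

[⇒] This fails: take N = 16. Then 16 ≡ 5 (mod 11), but 16³ = 4096 ≡ 4 (mod 33), not 26.

[⇐] Conversely, the residues r modulo 33 with r³ ≡ 26 (mod 33) are exactly {5}, and each is ≡ 5 (mod 11).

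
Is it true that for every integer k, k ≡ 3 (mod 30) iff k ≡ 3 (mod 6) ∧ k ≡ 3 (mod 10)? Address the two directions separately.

Equivalent; both directions hold.

Converse. If k ≡ 3 (mod 6) and k ≡ 3 (mod 10), then by the Chinese remainder theorem k ≡ 3 (mod 30). This is exactly k ≡ 3 (mod 30).

Forward direction. Suppose k ≡ 3 (mod 30); write k = 30j + 3. Since 6 ∣ 30, reducing mod 6 gives k ≡ 3 (mod 6); since 10 ∣ 30, reducing mod 10 gives k ≡ 3 (mod 10).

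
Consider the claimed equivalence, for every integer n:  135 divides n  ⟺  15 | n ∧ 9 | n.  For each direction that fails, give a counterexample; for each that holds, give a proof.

(⇒) If 135 ∣ n, write n = 135q. Since 135 = 9·15, n = 15·(9q), so 15 ∣ n; and since 135 = 15·9, n = 9·(15q), so 9 ∣ n.

(⇐) This fails: take n = 45. Both 15 ∣ 45 and 9 ∣ 45, yet 45 is not a multiple of 135 (since 45 = 0·135 + 45), so 135 ∤ 45.

(⇒) holds; (⇐) fails.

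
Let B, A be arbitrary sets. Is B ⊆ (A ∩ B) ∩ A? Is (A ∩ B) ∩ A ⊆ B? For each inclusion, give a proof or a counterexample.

The sets are not equal: only the reverse inclusion holds.

(⊇) Let x ∈ (A ∩ B) ∩ A. Then x ∈ B ∩ A, from which x ∈ B.

(⊆) This inclusion fails. Take B = {1}, A = ∅; then 1 ∈ B but 1 ∉ (A ∩ B) ∩ A.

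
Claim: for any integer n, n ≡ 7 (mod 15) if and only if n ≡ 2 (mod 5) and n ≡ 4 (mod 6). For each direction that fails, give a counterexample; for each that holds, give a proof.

[⇐] If n ≡ 2 (mod 5) and n ≡ 4 (mod 6), then by the Chinese remainder theorem n ≡ 22 (mod 30). Since 22 ≡ 7 (mod 15) and 15 ∣ 30, we get n ≡ 7 (mod 15).

[⇒] This fails: n = 7 gives 7 ≡ 7 (mod 15) but 7 ≡ 1 (mod 6), so the conjunction on the right does not hold.

Only the reverse direction holds.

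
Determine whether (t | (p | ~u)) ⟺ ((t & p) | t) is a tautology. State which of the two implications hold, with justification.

(⇐) Assume the antecedent. If u is true, the antecedent forces (u = T, p = F, t = T) or (u = T, p = T, t = T), and t | (p | ~u) holds there. If u is false, t | (p | ~u) reduces to true regardless of the other variables. Either way t | (p | ~u) holds.

(⇒) This fails. Under u = F, p = F, t = F, the left side is true but the right side is false.

Only the reverse direction holds.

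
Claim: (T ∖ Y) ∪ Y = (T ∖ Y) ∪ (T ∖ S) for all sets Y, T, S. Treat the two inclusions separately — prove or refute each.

Only the reverse inclusion holds.

(⊇) Let x ∈ (T ∖ Y) ∪ (T ∖ S). Then either x ∈ T and x ∉ Y, S; or x ∈ Y ∩ T and x ∉ S; or x ∈ T ∩ S and x ∉ Y. In each case x ∈ (T ∖ Y) ∪ Y, so (T ∖ Y) ∪ (T ∖ S) ⊆ (T ∖ Y) ∪ Y.

(⊆) This inclusion fails. Take Y = {1}, T = ∅, S = ∅; then 1 ∈ (T ∖ Y) ∪ Y but 1 ∉ (T ∖ Y) ∪ (T ∖ S).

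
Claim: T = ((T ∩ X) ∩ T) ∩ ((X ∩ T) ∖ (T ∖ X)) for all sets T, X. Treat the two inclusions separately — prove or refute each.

(⊆) fails; (⊇) holds.

(⟹) This inclusion fails. Take T = {1}, X = ∅; then 1 ∈ T but 1 ∉ ((T ∩ X) ∩ T) ∩ ((X ∩ T) ∖ (T ∖ X)).

(⟸) Let x ∈ ((T ∩ X) ∩ T) ∩ ((X ∩ T) ∖ (T ∖ X)). Then x ∈ T ∩ X, from which x ∈ T.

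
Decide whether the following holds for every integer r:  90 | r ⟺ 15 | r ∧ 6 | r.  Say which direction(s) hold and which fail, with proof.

Only the forward direction holds.

(⟹) If 90 ∣ r, write r = 90q. Since 90 = 6·15, r = 15·(6q), so 15 ∣ r; and since 90 = 15·6, r = 6·(15q), so 6 ∣ r.

(⟸) This fails: take r = 30. Both 15 ∣ 30 and 6 ∣ 30, yet 30 is not a multiple of 90 (since 30 = 0·90 + 30), so 90 ∤ 30.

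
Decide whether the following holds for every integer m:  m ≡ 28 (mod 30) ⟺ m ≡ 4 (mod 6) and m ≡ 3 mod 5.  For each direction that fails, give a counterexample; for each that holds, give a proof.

[⇐] If m ≡ 4 (mod 6) and m ≡ 3 (mod 5), then by the Chinese remainder theorem m ≡ 28 (mod 30). This is exactly m ≡ 28 (mod 30).

[⇒] Suppose m ≡ 28 (mod 30); write m = 30j + 28. Since 6 ∣ 30, reducing mod 6 gives m ≡ 28 ≡ 4 (mod 6); since 5 ∣ 30, reducing mod 5 gives m ≡ 28 ≡ 3 (mod 5).

Both directions hold; the statement is true.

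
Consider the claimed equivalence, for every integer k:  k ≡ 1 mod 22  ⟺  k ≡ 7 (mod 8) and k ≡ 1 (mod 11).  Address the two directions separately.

The forward direction fails; the converse holds.

Forward direction. This fails: k = 1 gives 1 ≡ 1 (mod 22) but 1 ≡ 1 (mod 8), so the conjunction on the right does not hold.

Converse. If k ≡ 7 (mod 8) and k ≡ 1 (mod 11), then by the Chinese remainder theorem k ≡ 23 (mod 88). Since 23 ≡ 1 (mod 22) and 22 ∣ 88, we get k ≡ 1 (mod 22).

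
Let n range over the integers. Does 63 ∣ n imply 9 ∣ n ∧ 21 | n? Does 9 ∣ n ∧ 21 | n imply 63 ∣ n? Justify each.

Equivalent; both directions hold.

Forward direction. If 63 ∣ n, write n = 63q. Since 63 = 7·9, n = 9·(7q), so 9 ∣ n; and since 63 = 3·21, n = 21·(3q), so 21 ∣ n.

Converse. Suppose 9 ∣ n and 21 ∣ n. Any common multiple of 9 and 21 is a multiple of their lcm; here lcm(9, 21) = 9·21/gcd(9, 21) = 189/3 = 63, so 63 ∣ n.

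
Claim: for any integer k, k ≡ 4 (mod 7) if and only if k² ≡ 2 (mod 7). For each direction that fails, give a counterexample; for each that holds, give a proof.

The forward direction holds; the converse fails.

[⇒] Suppose k ≡ 4 (mod 7). Write k = 7j + 4. Then (7j + 4)² = 49j² + 56j + 16 = 7(7j² + 8j + 2) + 2, so k² ≡ 2 (mod 7).

[⇐] This fails: take k = 3. Then 3² = 9 ≡ 2 (mod 7), yet 3 ≡ 3 (mod 7), not 4.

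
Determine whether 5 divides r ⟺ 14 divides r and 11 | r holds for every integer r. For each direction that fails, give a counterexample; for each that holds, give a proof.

Forward direction. This fails: take r = 5. Certainly 5 ∣ 5, but 14 ∤ 5.

Converse. This fails: take r = 154. Both 14 ∣ 154 and 11 ∣ 154, yet 154 is not a multiple of 5 (since 154 = 30·5 + 4), so 5 ∤ 154.

Neither implication holds.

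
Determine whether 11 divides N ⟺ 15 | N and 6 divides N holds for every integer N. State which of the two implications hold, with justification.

(⇒) This fails: take N = 11. Certainly 11 ∣ 11, but 15 ∤ 11.

(⇐) This fails: take N = 30. Both 15 ∣ 30 and 6 ∣ 30, yet 30 is not a multiple of 11 (since 30 = 2·11 + 8), so 11 ∤ 30.

Neither direction holds.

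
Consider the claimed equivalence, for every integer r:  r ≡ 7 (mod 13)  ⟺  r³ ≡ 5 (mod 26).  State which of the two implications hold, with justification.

(⟹) This fails: take r = 20. Then 20 ≡ 7 (mod 13), but 20³ = 8000 ≡ 18 (mod 26), not 5.

(⟸) This fails: take r = 11. Then 11³ = 1331 ≡ 5 (mod 26), yet 11 ≡ 11 (mod 13), not 7.

Neither direction holds.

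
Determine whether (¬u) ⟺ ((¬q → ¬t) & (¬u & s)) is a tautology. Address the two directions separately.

Only the converse holds.

(→) This fails. Under q = F, u = F, s = F, t = F, the left side is true but the right side is false.

(←) Assume the antecedent. If q is true, the antecedent forces (q = T, u = F, s = T, t = F) or (q = T, u = F, s = T, t = T), and ¬u holds there. If q is false, the antecedent forces (q = F, u = F, s = T, t = F), and ¬u holds there. Either way ¬u holds.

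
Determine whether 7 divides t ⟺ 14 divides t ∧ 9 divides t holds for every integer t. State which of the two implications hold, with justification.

(⟹) This fails: take t = 7. Certainly 7 ∣ 7, but 14 ∤ 7.

(⟸) Suppose 14 ∣ t and 9 ∣ t. Any common multiple of 14 and 9 is a multiple of their lcm; here gcd(14, 9) = 1, so lcm(14, 9) = 14·9 = 126, so 126 ∣ t. Since 7 ∣ 126, it follows that 7 ∣ t.

The forward direction fails; the converse holds.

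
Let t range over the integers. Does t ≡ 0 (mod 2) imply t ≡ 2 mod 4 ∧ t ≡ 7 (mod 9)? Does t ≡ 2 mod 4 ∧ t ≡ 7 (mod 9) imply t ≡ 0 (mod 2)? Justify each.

Only the converse holds.

(⟹) This fails: t = 0 gives 0 ≡ 0 (mod 2) but 0 ≡ 0 (mod 4), so the conjunction on the right does not hold.

(⟸) Conversely, if t ≡ 2 (mod 4) and t ≡ 7 (mod 9), then by the Chinese remainder theorem t ≡ 34 (mod 36). Since 34 ≡ 0 (mod 2) and 2 ∣ 36, we get t ≡ 0 (mod 2).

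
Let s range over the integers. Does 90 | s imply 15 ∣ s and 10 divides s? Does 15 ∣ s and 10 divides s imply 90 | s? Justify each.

The forward direction holds; the converse fails.

(→) If 90 ∣ s, write s = 90q. Since 90 = 6·15, s = 15·(6q), so 15 ∣ s; and since 90 = 9·10, s = 10·(9q), so 10 ∣ s.

(←) This fails: take s = 30. Both 15 ∣ 30 and 10 ∣ 30, yet 30 is not a multiple of 90 (since 30 = 0·90 + 30), so 90 ∤ 30.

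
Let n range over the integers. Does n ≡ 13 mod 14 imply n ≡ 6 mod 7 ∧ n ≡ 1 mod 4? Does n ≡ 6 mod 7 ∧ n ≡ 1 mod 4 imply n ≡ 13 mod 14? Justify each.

(⟹) This fails: n = 27 gives 27 ≡ 13 (mod 14) but 27 ≡ 3 (mod 4), so the conjunction on the right does not hold.

(⟸) Conversely, if n ≡ 6 (mod 7) and n ≡ 1 (mod 4), then by the Chinese remainder theorem n ≡ 13 (mod 28). Since 13 ≡ 13 (mod 14) and 14 ∣ 28, we get n ≡ 13 (mod 14).

Only the converse holds.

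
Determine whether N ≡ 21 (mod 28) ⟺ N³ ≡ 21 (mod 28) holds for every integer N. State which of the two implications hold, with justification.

(⟹) Suppose N ≡ 21 (mod 28). Write N = 28j + 21. Then (28j + 21)³ = 21952j³ + 49392j² + 37044j + 9261 = 28(784j³ + 1764j² + 1323j + 330) + 21, so N³ ≡ 21 (mod 28).

(⟸) Conversely, suppose N³ ≡ 21 (mod 28). The only residue r in {0, …, 27} with r³ ≡ 21 (mod 28) is r = 21, so N ≡ 21 (mod 28).

Both implications hold.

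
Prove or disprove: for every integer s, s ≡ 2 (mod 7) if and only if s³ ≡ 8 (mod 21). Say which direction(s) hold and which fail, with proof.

Neither direction holds.

(⇒) This fails: take s = 9. Then 9 ≡ 2 (mod 7), but 9³ = 729 ≡ 15 (mod 21), not 8.

(⇐) This fails: take s = 8. Then 8³ = 512 ≡ 8 (mod 21), yet 8 ≡ 1 (mod 7), not 2.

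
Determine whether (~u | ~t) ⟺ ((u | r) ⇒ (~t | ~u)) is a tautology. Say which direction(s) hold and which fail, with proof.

(⇒) Assume the antecedent. If t is true, the antecedent forces (t = T, r = F, u = F) or (t = T, r = T, u = F), and (u | r) ⇒ (~t | ~u) holds there. If t is false, (u | r) ⇒ (~t | ~u) reduces to true regardless of the other variables. Either way (u | r) ⇒ (~t | ~u) holds.

(⇐) Assume the antecedent. If t is true, the antecedent forces (t = T, r = F, u = F) or (t = T, r = T, u = F), and ~u | ~t holds there. If t is false, ~u | ~t reduces to true regardless of the other variables. Either way ~u | ~t holds.

Both directions hold; the statement is true.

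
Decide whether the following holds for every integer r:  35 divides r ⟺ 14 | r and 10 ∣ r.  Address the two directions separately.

[⇒] This fails: take r = 35. Certainly 35 ∣ 35, but 14 ∤ 35.

[⇐] Suppose 14 ∣ r and 10 ∣ r. Any common multiple of 14 and 10 is a multiple of their lcm; here lcm(14, 10) = 14·10/gcd(14, 10) = 140/2 = 70, so 70 ∣ r. Since 35 ∣ 70, it follows that 35 ∣ r.

The forward direction fails; the converse holds.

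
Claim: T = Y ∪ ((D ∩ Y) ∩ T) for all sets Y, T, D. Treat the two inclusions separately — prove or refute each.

Forward inclusion. This inclusion fails. Take Y = ∅, T = {1}, D = ∅; then 1 ∈ T but 1 ∉ Y ∪ ((D ∩ Y) ∩ T).

Reverse inclusion. This inclusion fails. Take Y = {1}, T = ∅, D = ∅; then 1 ∈ Y ∪ ((D ∩ Y) ∩ T) but 1 ∉ T.

Both inclusions fail.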